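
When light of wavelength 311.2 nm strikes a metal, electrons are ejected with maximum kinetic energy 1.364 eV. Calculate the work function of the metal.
2.62 eV

From Einstein's photoelectric equation: KE_max = hf - φ = hc/λ - φ

Rearranging for φ:
φ = hc/λ - KE_max

Calculate photon energy:
E_photon = hc/λ = 3.9841 eV

Therefore:
φ = 3.9841 - 1.364 = 2.62 eV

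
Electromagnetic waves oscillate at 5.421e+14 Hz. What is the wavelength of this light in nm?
553.02 nm

Using the wave equation: c = fλ

Solving for wavelength:
λ = c/f = (3×10⁸ m/s) / (5.421e+14 Hz)
λ = 553.02 nm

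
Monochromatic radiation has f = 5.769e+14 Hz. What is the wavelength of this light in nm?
519.66 nm

Using the wave equation: c = fλ

Solving for wavelength:
λ = c/f = (3×10⁸ m/s) / (5.769e+14 Hz)
λ = 519.66 nm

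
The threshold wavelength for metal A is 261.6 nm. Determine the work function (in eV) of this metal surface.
4.74 eV

At the threshold wavelength, photon energy equals work function:
φ = hc/λ₀

Calculating:
φ = (6.626×10⁻³⁴ J·s)(3×10⁸ m/s) / (261.6×10⁻⁹ m)
φ = 4.74 eV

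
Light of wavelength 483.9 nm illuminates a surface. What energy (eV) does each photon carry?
2.5622 eV

Using E = hf = hc/λ:

E = hc/λ = (6.626×10⁻³⁴ J·s)(3×10⁸ m/s) / (483.9×10⁻⁹ m)
E = 2.5622 eV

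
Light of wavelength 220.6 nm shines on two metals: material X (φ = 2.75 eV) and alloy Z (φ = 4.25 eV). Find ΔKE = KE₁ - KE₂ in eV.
1.5000 eV

Using KE_max = hc/λ - φ for each metal:

Photon energy: E = hc/λ = 5.6203 eV

For material X (φ₁ = 2.75 eV):
KE₁ = E - φ₁ = 5.6203 - 2.75 = 2.8703 eV

For alloy Z (φ₂ = 4.25 eV):
KE₂ = E - φ₂ = 5.6203 - 4.25 = 1.3703 eV

Difference:
ΔKE = KE₁ - KE₂ = 2.8703 - 1.3703 = 1.5000 eV

Note: The difference equals the difference in work functions: 4.25 - 2.75 = 1.50 eV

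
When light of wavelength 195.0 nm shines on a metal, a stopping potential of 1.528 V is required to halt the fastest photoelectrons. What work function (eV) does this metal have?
4.83 eV

The stopping potential gives the maximum kinetic energy: KE_max = eV_s = 1.528 eV

From Einstein's photoelectric equation: KE_max = hc/λ - φ
Rearranging: φ = hc/λ - KE_max

Calculate photon energy:
E_photon = hc/λ = (6.626×10⁻³⁴ J·s)(3×10⁸ m/s) / (195.0×10⁻⁹ m) = 6.3582 eV

Therefore:
φ = 6.3582 - 1.528 = 4.83 eV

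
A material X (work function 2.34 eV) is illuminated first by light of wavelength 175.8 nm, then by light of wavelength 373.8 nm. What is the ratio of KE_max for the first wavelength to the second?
4.8242

Using Einstein's equation: KE_max = hc/λ - φ

For λ₁ = 175.8 nm:
E₁ = hc/λ₁ = 7.0526 eV
KE₁ = E₁ - φ = 7.0526 - 2.34 = 4.7126 eV

For λ₂ = 373.8 nm:
E₂ = hc/λ₂ = 3.3169 eV
KE₂ = E₂ - φ = 3.3169 - 2.34 = 0.9769 eV

Ratio: KE₁/KE₂ = 4.7126/0.9769 = 4.8242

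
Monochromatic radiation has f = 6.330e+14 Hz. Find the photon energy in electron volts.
2.6179 eV

Using E = hf:

E = hf = (6.626×10⁻³⁴ J·s)(6.330e+14 Hz)
E = 2.6179 eV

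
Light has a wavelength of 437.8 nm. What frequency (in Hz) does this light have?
6.8477e+14 Hz

Using the wave equation: c = fλ

Solving for frequency:
f = c/λ = (3×10⁸ m/s) / (437.8×10⁻⁹ m)
f = 6.8477e+14 Hz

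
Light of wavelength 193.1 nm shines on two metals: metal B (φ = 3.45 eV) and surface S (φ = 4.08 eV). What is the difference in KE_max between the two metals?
0.6300 eV

Using KE_max = hc/λ - φ for each metal:

Photon energy: E = hc/λ = 6.4207 eV

For metal B (φ₁ = 3.45 eV):
KE₁ = E - φ₁ = 6.4207 - 3.45 = 2.9707 eV

For surface S (φ₂ = 4.08 eV):
KE₂ = E - φ₂ = 6.4207 - 4.08 = 2.3407 eV

Difference:
ΔKE = KE₁ - KE₂ = 2.9707 - 2.3407 = 0.6300 eV

Note: The difference equals the difference in work functions: 4.08 - 3.45 = 0.63 eV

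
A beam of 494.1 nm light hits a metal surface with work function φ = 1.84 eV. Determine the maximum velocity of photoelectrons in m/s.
4.8521e+05 m/s

First, find the maximum kinetic energy:
E_photon = hc/λ = 2.5093 eV
KE_max = E_photon - φ = 2.5093 - 1.84 = 0.6693 eV

Convert to Joules: KE_max = 0.6693 × 1.602×10⁻¹⁹ J = 1.0723e-19 J

Then use KE = ½mv² to find velocity:
v = √(2·KE/m) = √(2 × 1.0723e-19 J / 9.109e-31 kg)
v = 4.8521e+05 m/s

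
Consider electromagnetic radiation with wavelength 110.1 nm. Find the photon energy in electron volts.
11.2611 eV

Using E = hf = hc/λ:

E = hc/λ = (6.626×10⁻³⁴ J·s)(3×10⁸ m/s) / (110.1×10⁻⁹ m)
E = 11.2611 eV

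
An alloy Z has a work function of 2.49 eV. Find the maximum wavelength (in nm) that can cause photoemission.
497.93 nm

The threshold wavelength is when the photon energy equals the work function:
hc/λ₀ = φ

Solving for λ₀:
λ₀ = hc/φ = (6.626×10⁻³⁴ J·s)(3×10⁸ m/s) / (2.49 eV × 1.602×10⁻¹⁹ J/eV)
λ₀ = 497.93 nm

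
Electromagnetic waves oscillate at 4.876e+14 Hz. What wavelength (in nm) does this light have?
614.83 nm

Using the wave equation: c = fλ

Solving for wavelength:
λ = c/f = (3×10⁸ m/s) / (4.876e+14 Hz)
λ = 614.83 nm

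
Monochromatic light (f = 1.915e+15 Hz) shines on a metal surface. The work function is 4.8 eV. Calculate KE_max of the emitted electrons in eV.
3.1198 eV

Using Einstein's photoelectric equation: KE_max = hf - φ

First, calculate the photon energy:
E_photon = hf = (6.626×10⁻³⁴ J·s)(1.915e+15 Hz)
E_photon = 7.9198 eV

Then, the maximum kinetic energy:
KE_max = E_photon - φ = 7.9198 eV - 4.8 eV = 3.1198 eV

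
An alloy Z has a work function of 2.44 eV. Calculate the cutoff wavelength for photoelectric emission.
508.13 nm

The threshold wavelength is when the photon energy equals the work function:
hc/λ₀ = φ

Solving for λ₀:
λ₀ = hc/φ = (6.626×10⁻³⁴ J·s)(3×10⁸ m/s) / (2.44 eV × 1.602×10⁻¹⁹ J/eV)
λ₀ = 508.13 nm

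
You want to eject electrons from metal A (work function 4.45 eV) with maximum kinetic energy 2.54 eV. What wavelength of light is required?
177.37 nm

From Einstein's equation: KE_max = hc/λ - φ

Rearranging for λ:
hc/λ = KE_max + φ
λ = hc/(KE_max + φ)

Required photon energy:
E_photon = KE_max + φ = 2.54 + 4.45 = 6.99 eV

Required wavelength:
λ = hc/E_photon = (6.626×10⁻³⁴)(3×10⁸) / (6.99 × 1.602×10⁻¹⁹)
λ = 177.37 nm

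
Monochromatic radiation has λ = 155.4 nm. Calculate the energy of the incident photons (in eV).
7.9784 eV

Using E = hf = hc/λ:

E = hc/λ = (6.626×10⁻³⁴ J·s)(3×10⁸ m/s) / (155.4×10⁻⁹ m)
E = 7.9784 eV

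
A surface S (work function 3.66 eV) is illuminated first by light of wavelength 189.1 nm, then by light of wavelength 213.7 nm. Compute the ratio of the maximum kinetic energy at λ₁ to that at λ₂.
1.3524

Using Einstein's equation: KE_max = hc/λ - φ

For λ₁ = 189.1 nm:
E₁ = hc/λ₁ = 6.5565 eV
KE₁ = E₁ - φ = 6.5565 - 3.66 = 2.8965 eV

For λ₂ = 213.7 nm:
E₂ = hc/λ₂ = 5.8018 eV
KE₂ = E₂ - φ = 5.8018 - 3.66 = 2.1418 eV

Ratio: KE₁/KE₂ = 2.8965/2.1418 = 1.3524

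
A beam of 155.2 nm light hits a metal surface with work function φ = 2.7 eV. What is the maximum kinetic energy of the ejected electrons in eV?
5.2887 eV

Using Einstein's photoelectric equation: KE_max = hf - φ = hc/λ - φ

First, calculate the photon energy:
E_photon = hc/λ = (6.626×10⁻³⁴ J·s)(3×10⁸ m/s) / (155.2×10⁻⁹ m)
E_photon = 7.9887 eV

Then, the maximum kinetic energy:
KE_max = E_photon - φ = 7.9887 eV - 2.7 eV = 5.2887 eV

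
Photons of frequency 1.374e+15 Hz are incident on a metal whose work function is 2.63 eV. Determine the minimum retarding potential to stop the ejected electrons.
3.0524 V

The stopping potential V_s satisfies: eV_s = KE_max

First, find KE_max using Einstein's equation:
E_photon = hf = (6.626×10⁻³⁴ J·s)(1.374e+15 Hz) = 5.6824 eV
KE_max = E_photon - φ = 5.6824 - 2.63 = 3.0524 eV

Since eV_s = KE_max:
V_s = KE_max/e = 3.0524 V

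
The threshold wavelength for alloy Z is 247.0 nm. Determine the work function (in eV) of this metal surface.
5.02 eV

At the threshold wavelength, photon energy equals work function:
φ = hc/λ₀

Calculating:
φ = (6.626×10⁻³⁴ J·s)(3×10⁸ m/s) / (247.0×10⁻⁹ m)
φ = 5.02 eV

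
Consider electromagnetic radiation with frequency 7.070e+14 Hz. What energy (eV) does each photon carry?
2.9239 eV

Using E = hf:

E = hf = (6.626×10⁻³⁴ J·s)(7.070e+14 Hz)
E = 2.9239 eV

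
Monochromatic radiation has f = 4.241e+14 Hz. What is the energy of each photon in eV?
1.7539 eV

Using E = hf:

E = hf = (6.626×10⁻³⁴ J·s)(4.241e+14 Hz)
E = 1.7539 eV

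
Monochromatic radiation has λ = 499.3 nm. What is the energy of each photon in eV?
2.4832 eV

Using E = hf = hc/λ:

E = hc/λ = (6.626×10⁻³⁴ J·s)(3×10⁸ m/s) / (499.3×10⁻⁹ m)
E = 2.4832 eV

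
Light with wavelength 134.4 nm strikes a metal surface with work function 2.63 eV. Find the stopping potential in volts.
6.5950 V

The stopping potential V_s satisfies: eV_s = KE_max

First, find KE_max using Einstein's equation:
E_photon = hc/λ = 9.2250 eV
KE_max = E_photon - φ = 9.2250 - 2.63 = 6.5950 eV

Since eV_s = KE_max:
V_s = KE_max/e = 6.5950 V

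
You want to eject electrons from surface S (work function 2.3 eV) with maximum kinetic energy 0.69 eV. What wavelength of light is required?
414.66 nm

From Einstein's equation: KE_max = hc/λ - φ

Rearranging for λ:
hc/λ = KE_max + φ
λ = hc/(KE_max + φ)

Required photon energy:
E_photon = KE_max + φ = 0.69 + 2.3 = 2.99 eV

Required wavelength:
λ = hc/E_photon = (6.626×10⁻³⁴)(3×10⁸) / (2.99 × 1.602×10⁻¹⁹)
λ = 414.66 nm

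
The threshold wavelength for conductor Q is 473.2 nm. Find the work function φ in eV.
2.62 eV

At the threshold wavelength, photon energy equals work function:
φ = hc/λ₀

Calculating:
φ = (6.626×10⁻³⁴ J·s)(3×10⁸ m/s) / (473.2×10⁻⁹ m)
φ = 2.62 eV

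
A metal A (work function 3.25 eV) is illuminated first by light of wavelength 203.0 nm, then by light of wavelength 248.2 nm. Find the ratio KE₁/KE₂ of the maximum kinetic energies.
1.6373

Using Einstein's equation: KE_max = hc/λ - φ

For λ₁ = 203.0 nm:
E₁ = hc/λ₁ = 6.1076 eV
KE₁ = E₁ - φ = 6.1076 - 3.25 = 2.8576 eV

For λ₂ = 248.2 nm:
E₂ = hc/λ₂ = 4.9953 eV
KE₂ = E₂ - φ = 4.9953 - 3.25 = 1.7453 eV

Ratio: KE₁/KE₂ = 2.8576/1.7453 = 1.6373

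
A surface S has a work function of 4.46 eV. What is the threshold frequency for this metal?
1.0784e+15 Hz

The threshold frequency is when the photon energy equals the work function:
hf₀ = φ

Solving for f₀:
f₀ = φ/h = (4.46 eV × 1.602×10⁻¹⁹ J/eV) / (6.626×10⁻³⁴ J·s)
f₀ = 1.0784e+15 Hz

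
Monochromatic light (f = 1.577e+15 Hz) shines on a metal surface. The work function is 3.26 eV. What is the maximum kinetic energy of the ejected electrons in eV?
3.2619 eV

Using Einstein's photoelectric equation: KE_max = hf - φ

First, calculate the photon energy:
E_photon = hf = (6.626×10⁻³⁴ J·s)(1.577e+15 Hz)
E_photon = 6.5219 eV

Then, the maximum kinetic energy:
KE_max = E_photon - φ = 6.5219 eV - 3.26 eV = 3.2619 eV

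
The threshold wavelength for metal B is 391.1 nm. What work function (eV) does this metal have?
3.17 eV

At the threshold wavelength, photon energy equals work function:
φ = hc/λ₀

Calculating:
φ = (6.626×10⁻³⁴ J·s)(3×10⁸ m/s) / (391.1×10⁻⁹ m)
φ = 3.17 eV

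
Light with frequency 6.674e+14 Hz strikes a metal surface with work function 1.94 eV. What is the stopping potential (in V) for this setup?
0.8201 V

The stopping potential V_s satisfies: eV_s = KE_max

First, find KE_max using Einstein's equation:
E_photon = hf = (6.626×10⁻³⁴ J·s)(6.674e+14 Hz) = 2.7601 eV
KE_max = E_photon - φ = 2.7601 - 1.94 = 0.8201 eV

Since eV_s = KE_max:
V_s = KE_max/e = 0.8201 V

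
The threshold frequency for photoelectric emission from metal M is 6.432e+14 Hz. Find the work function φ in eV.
2.66 eV

At the threshold frequency, photon energy equals work function:
φ = hf₀

Calculating:
φ = (6.626×10⁻³⁴ J·s)(6.432e+14 Hz)
φ = 2.66 eV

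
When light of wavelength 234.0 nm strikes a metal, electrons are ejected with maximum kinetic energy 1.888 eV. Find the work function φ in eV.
3.41 eV

From Einstein's photoelectric equation: KE_max = hf - φ = hc/λ - φ

Rearranging for φ:
φ = hc/λ - KE_max

Calculate photon energy:
E_photon = hc/λ = 5.2985 eV

Therefore:
φ = 5.2985 - 1.888 = 3.41 eV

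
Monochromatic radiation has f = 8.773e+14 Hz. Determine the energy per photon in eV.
3.6282 eV

Using E = hf:

E = hf = (6.626×10⁻³⁴ J·s)(8.773e+14 Hz)
E = 3.6282 eV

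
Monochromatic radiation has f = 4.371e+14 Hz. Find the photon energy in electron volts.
1.8077 eV

Using E = hf:

E = hf = (6.626×10⁻³⁴ J·s)(4.371e+14 Hz)
E = 1.8077 eV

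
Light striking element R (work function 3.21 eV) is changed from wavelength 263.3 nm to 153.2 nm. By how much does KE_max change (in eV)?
3.3841 eV

Using Einstein's equation: KE_max = hc/λ - φ

For λ₁ = 263.3 nm:
KE₁ = hc/λ₁ - φ = 4.7089 - 3.21 = 1.4989 eV

For λ₂ = 153.2 nm:
KE₂ = hc/λ₂ - φ = 8.0930 - 3.21 = 4.8830 eV

Change in KE:
ΔKE = KE₂ - KE₁ = 4.8830 - 1.4989 = 3.3841 eV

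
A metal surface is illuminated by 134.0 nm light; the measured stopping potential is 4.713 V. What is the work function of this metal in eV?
4.54 eV

The stopping potential gives the maximum kinetic energy: KE_max = eV_s = 4.713 eV

From Einstein's photoelectric equation: KE_max = hc/λ - φ
Rearranging: φ = hc/λ - KE_max

Calculate photon energy:
E_photon = hc/λ = (6.626×10⁻³⁴ J·s)(3×10⁸ m/s) / (134.0×10⁻⁹ m) = 9.2526 eV

Therefore:
φ = 9.2526 - 4.713 = 4.54 eV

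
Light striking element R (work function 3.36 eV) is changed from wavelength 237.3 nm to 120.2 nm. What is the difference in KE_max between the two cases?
5.0900 eV

Using Einstein's equation: KE_max = hc/λ - φ

For λ₁ = 237.3 nm:
KE₁ = hc/λ₁ - φ = 5.2248 - 3.36 = 1.8648 eV

For λ₂ = 120.2 nm:
KE₂ = hc/λ₂ - φ = 10.3148 - 3.36 = 6.9548 eV

Change in KE:
ΔKE = KE₂ - KE₁ = 6.9548 - 1.8648 = 5.0900 eV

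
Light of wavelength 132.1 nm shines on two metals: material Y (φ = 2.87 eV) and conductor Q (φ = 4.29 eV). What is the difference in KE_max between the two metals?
1.4200 eV

Using KE_max = hc/λ - φ for each metal:

Photon energy: E = hc/λ = 9.3856 eV

For material Y (φ₁ = 2.87 eV):
KE₁ = E - φ₁ = 9.3856 - 2.87 = 6.5156 eV

For conductor Q (φ₂ = 4.29 eV):
KE₂ = E - φ₂ = 9.3856 - 4.29 = 5.0956 eV

Difference:
ΔKE = KE₁ - KE₂ = 6.5156 - 5.0956 = 1.4200 eV

Note: The difference equals the difference in work functions: 4.29 - 2.87 = 1.42 eV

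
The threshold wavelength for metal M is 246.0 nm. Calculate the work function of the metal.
5.04 eV

At the threshold wavelength, photon energy equals work function:
φ = hc/λ₀

Calculating:
φ = (6.626×10⁻³⁴ J·s)(3×10⁸ m/s) / (246.0×10⁻⁹ m)
φ = 5.04 eV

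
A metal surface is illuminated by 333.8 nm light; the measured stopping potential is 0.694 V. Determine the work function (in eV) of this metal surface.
3.02 eV

The stopping potential gives the maximum kinetic energy: KE_max = eV_s = 0.694 eV

From Einstein's photoelectric equation: KE_max = hc/λ - φ
Rearranging: φ = hc/λ - KE_max

Calculate photon energy:
E_photon = hc/λ = (6.626×10⁻³⁴ J·s)(3×10⁸ m/s) / (333.8×10⁻⁹ m) = 3.7143 eV

Therefore:
φ = 3.7143 - 0.694 = 3.02 eV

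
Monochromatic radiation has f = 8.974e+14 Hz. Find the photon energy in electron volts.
3.7113 eV

Using E = hf:

E = hf = (6.626×10⁻³⁴ J·s)(8.974e+14 Hz)
E = 3.7113 eV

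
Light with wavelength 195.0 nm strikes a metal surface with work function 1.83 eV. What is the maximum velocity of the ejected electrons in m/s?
1.2621e+06 m/s

First, find the maximum kinetic energy:
E_photon = hc/λ = 6.3582 eV
KE_max = E_photon - φ = 6.3582 - 1.83 = 4.5282 eV

Convert to Joules: KE_max = 4.5282 × 1.602×10⁻¹⁹ J = 7.2549e-19 J

Then use KE = ½mv² to find velocity:
v = √(2·KE/m) = √(2 × 7.2549e-19 J / 9.109e-31 kg)
v = 1.2621e+06 m/s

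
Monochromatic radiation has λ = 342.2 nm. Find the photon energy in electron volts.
3.6232 eV

Using E = hf = hc/λ:

E = hc/λ = (6.626×10⁻³⁴ J·s)(3×10⁸ m/s) / (342.2×10⁻⁹ m)
E = 3.6232 eV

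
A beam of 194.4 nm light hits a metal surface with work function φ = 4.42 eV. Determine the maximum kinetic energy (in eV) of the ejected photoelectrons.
1.9578 eV

Using Einstein's photoelectric equation: KE_max = hf - φ = hc/λ - φ

First, calculate the photon energy:
E_photon = hc/λ = (6.626×10⁻³⁴ J·s)(3×10⁸ m/s) / (194.4×10⁻⁹ m)
E_photon = 6.3778 eV

Then, the maximum kinetic energy:
KE_max = E_photon - φ = 6.3778 eV - 4.42 eV = 1.9578 eV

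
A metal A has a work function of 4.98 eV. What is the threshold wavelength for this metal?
248.96 nm

The threshold wavelength is when the photon energy equals the work function:
hc/λ₀ = φ

Solving for λ₀:
λ₀ = hc/φ = (6.626×10⁻³⁴ J·s)(3×10⁸ m/s) / (4.98 eV × 1.602×10⁻¹⁹ J/eV)
λ₀ = 248.96 nm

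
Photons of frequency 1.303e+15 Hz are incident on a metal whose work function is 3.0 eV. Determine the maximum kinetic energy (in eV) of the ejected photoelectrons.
2.3888 eV

Using Einstein's photoelectric equation: KE_max = hf - φ

First, calculate the photon energy:
E_photon = hf = (6.626×10⁻³⁴ J·s)(1.303e+15 Hz)
E_photon = 5.3888 eV

Then, the maximum kinetic energy:
KE_max = E_photon - φ = 5.3888 eV - 3.0 eV = 2.3888 eV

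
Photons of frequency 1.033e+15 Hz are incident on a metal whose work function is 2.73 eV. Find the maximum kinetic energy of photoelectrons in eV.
1.5421 eV

Using Einstein's photoelectric equation: KE_max = hf - φ

First, calculate the photon energy:
E_photon = hf = (6.626×10⁻³⁴ J·s)(1.033e+15 Hz)
E_photon = 4.2721 eV

Then, the maximum kinetic energy:
KE_max = E_photon - φ = 4.2721 eV - 2.73 eV = 1.5421 eV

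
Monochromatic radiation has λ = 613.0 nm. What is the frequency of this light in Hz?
4.8906e+14 Hz

Using the wave equation: c = fλ

Solving for frequency:
f = c/λ = (3×10⁸ m/s) / (613.0×10⁻⁹ m)
f = 4.8906e+14 Hz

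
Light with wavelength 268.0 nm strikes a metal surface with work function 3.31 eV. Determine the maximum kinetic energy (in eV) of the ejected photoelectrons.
1.3163 eV

Using Einstein's photoelectric equation: KE_max = hf - φ = hc/λ - φ

First, calculate the photon energy:
E_photon = hc/λ = (6.626×10⁻³⁴ J·s)(3×10⁸ m/s) / (268.0×10⁻⁹ m)
E_photon = 4.6263 eV

Then, the maximum kinetic energy:
KE_max = E_photon - φ = 4.6263 eV - 3.31 eV = 1.3163 eV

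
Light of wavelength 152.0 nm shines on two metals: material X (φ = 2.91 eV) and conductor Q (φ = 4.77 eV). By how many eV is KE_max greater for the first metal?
1.8600 eV

Using KE_max = hc/λ - φ for each metal:

Photon energy: E = hc/λ = 8.1569 eV

For material X (φ₁ = 2.91 eV):
KE₁ = E - φ₁ = 8.1569 - 2.91 = 5.2469 eV

For conductor Q (φ₂ = 4.77 eV):
KE₂ = E - φ₂ = 8.1569 - 4.77 = 3.3869 eV

Difference:
ΔKE = KE₁ - KE₂ = 5.2469 - 3.3869 = 1.8600 eV

Note: The difference equals the difference in work functions: 4.77 - 2.91 = 1.86 eV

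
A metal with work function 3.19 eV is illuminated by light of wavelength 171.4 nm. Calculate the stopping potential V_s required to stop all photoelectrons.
4.0436 V

The stopping potential V_s satisfies: eV_s = KE_max

First, find KE_max using Einstein's equation:
E_photon = hc/λ = 7.2336 eV
KE_max = E_photon - φ = 7.2336 - 3.19 = 4.0436 eV

Since eV_s = KE_max:
V_s = KE_max/e = 4.0436 V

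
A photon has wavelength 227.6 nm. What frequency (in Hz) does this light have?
1.3172e+15 Hz

Using the wave equation: c = fλ

Solving for frequency:
f = c/λ = (3×10⁸ m/s) / (227.6×10⁻⁹ m)
f = 1.3172e+15 Hz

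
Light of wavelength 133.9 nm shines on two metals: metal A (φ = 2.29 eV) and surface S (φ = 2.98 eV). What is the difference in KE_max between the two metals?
0.6900 eV

Using KE_max = hc/λ - φ for each metal:

Photon energy: E = hc/λ = 9.2595 eV

For metal A (φ₁ = 2.29 eV):
KE₁ = E - φ₁ = 9.2595 - 2.29 = 6.9695 eV

For surface S (φ₂ = 2.98 eV):
KE₂ = E - φ₂ = 9.2595 - 2.98 = 6.2795 eV

Difference:
ΔKE = KE₁ - KE₂ = 6.9695 - 6.2795 = 0.6900 eV

Note: The difference equals the difference in work functions: 2.98 - 2.29 = 0.69 eV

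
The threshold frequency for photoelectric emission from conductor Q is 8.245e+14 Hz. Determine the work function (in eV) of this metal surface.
3.41 eV

At the threshold frequency, photon energy equals work function:
φ = hf₀

Calculating:
φ = (6.626×10⁻³⁴ J·s)(8.245e+14 Hz)
φ = 3.41 eV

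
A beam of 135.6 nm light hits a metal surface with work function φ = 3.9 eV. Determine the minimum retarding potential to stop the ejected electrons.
5.2434 V

The stopping potential V_s satisfies: eV_s = KE_max

First, find KE_max using Einstein's equation:
E_photon = hc/λ = 9.1434 eV
KE_max = E_photon - φ = 9.1434 - 3.9 = 5.2434 eV

Since eV_s = KE_max:
V_s = KE_max/e = 5.2434 V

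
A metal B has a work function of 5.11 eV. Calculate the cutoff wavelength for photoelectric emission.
242.63 nm

The threshold wavelength is when the photon energy equals the work function:
hc/λ₀ = φ

Solving for λ₀:
λ₀ = hc/φ = (6.626×10⁻³⁴ J·s)(3×10⁸ m/s) / (5.11 eV × 1.602×10⁻¹⁹ J/eV)
λ₀ = 242.63 nm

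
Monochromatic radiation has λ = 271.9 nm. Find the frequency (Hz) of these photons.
1.1026e+15 Hz

Using the wave equation: c = fλ

Solving for frequency:
f = c/λ = (3×10⁸ m/s) / (271.9×10⁻⁹ m)
f = 1.1026e+15 Hz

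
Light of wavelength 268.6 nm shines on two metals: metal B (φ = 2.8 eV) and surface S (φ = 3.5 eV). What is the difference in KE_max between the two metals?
0.7000 eV

Using KE_max = hc/λ - φ for each metal:

Photon energy: E = hc/λ = 4.6159 eV

For metal B (φ₁ = 2.8 eV):
KE₁ = E - φ₁ = 4.6159 - 2.8 = 1.8159 eV

For surface S (φ₂ = 3.5 eV):
KE₂ = E - φ₂ = 4.6159 - 3.5 = 1.1159 eV

Difference:
ΔKE = KE₁ - KE₂ = 1.8159 - 1.1159 = 0.7000 eV

Note: The difference equals the difference in work functions: 3.5 - 2.8 = 0.70 eV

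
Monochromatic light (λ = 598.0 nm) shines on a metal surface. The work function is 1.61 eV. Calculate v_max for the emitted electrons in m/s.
4.0370e+05 m/s

First, find the maximum kinetic energy:
E_photon = hc/λ = 2.0733 eV
KE_max = E_photon - φ = 2.0733 - 1.61 = 0.4633 eV

Convert to Joules: KE_max = 0.4633 × 1.602×10⁻¹⁹ J = 7.4231e-20 J

Then use KE = ½mv² to find velocity:
v = √(2·KE/m) = √(2 × 7.4231e-20 J / 9.109e-31 kg)
v = 4.0370e+05 m/s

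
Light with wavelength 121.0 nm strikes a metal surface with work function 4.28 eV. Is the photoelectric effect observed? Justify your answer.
Yes

For photoemission, the photon energy must exceed the work function.

Photon energy: E = hc/λ = 10.2466 eV
Work function: φ = 4.28 eV

Since E_photon (10.2466 eV) > φ (4.28 eV), photoemission WILL occur.
The threshold wavelength is λ₀ = hc/φ = 289.7 nm.
Since 121.0 nm < 289.7 nm, the light has sufficient energy.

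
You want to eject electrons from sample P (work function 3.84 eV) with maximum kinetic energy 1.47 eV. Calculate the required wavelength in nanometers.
233.49 nm

From Einstein's equation: KE_max = hc/λ - φ

Rearranging for λ:
hc/λ = KE_max + φ
λ = hc/(KE_max + φ)

Required photon energy:
E_photon = KE_max + φ = 1.47 + 3.84 = 5.31 eV

Required wavelength:
λ = hc/E_photon = (6.626×10⁻³⁴)(3×10⁸) / (5.31 × 1.602×10⁻¹⁹)
λ = 233.49 nm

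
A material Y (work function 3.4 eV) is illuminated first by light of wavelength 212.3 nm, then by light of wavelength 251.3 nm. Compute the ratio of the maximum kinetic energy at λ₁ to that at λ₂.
1.5909

Using Einstein's equation: KE_max = hc/λ - φ

For λ₁ = 212.3 nm:
E₁ = hc/λ₁ = 5.8400 eV
KE₁ = E₁ - φ = 5.8400 - 3.4 = 2.4400 eV

For λ₂ = 251.3 nm:
E₂ = hc/λ₂ = 4.9337 eV
KE₂ = E₂ - φ = 4.9337 - 3.4 = 1.5337 eV

Ratio: KE₁/KE₂ = 2.4400/1.5337 = 1.5909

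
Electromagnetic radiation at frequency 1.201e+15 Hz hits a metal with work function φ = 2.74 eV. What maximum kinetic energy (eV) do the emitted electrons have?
2.2269 eV

Using Einstein's photoelectric equation: KE_max = hf - φ

First, calculate the photon energy:
E_photon = hf = (6.626×10⁻³⁴ J·s)(1.201e+15 Hz)
E_photon = 4.9669 eV

Then, the maximum kinetic energy:
KE_max = E_photon - φ = 4.9669 eV - 2.74 eV = 2.2269 eV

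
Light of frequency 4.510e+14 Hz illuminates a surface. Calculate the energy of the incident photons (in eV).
1.8652 eV

Using E = hf:

E = hf = (6.626×10⁻³⁴ J·s)(4.510e+14 Hz)
E = 1.8652 eV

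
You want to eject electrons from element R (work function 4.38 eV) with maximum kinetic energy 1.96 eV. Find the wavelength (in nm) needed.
195.56 nm

From Einstein's equation: KE_max = hc/λ - φ

Rearranging for λ:
hc/λ = KE_max + φ
λ = hc/(KE_max + φ)

Required photon energy:
E_photon = KE_max + φ = 1.96 + 4.38 = 6.34 eV

Required wavelength:
λ = hc/E_photon = (6.626×10⁻³⁴)(3×10⁸) / (6.34 × 1.602×10⁻¹⁹)
λ = 195.56 nm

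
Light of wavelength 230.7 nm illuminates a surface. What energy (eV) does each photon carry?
5.3743 eV

Using E = hf = hc/λ:

E = hc/λ = (6.626×10⁻³⁴ J·s)(3×10⁸ m/s) / (230.7×10⁻⁹ m)
E = 5.3743 eV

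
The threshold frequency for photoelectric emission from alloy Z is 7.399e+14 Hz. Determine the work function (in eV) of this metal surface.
3.06 eV

At the threshold frequency, photon energy equals work function:
φ = hf₀

Calculating:
φ = (6.626×10⁻³⁴ J·s)(7.399e+14 Hz)
φ = 3.06 eV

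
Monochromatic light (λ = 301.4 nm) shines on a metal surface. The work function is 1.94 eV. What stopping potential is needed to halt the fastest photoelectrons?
2.1736 V

The stopping potential V_s satisfies: eV_s = KE_max

First, find KE_max using Einstein's equation:
E_photon = hc/λ = 4.1136 eV
KE_max = E_photon - φ = 4.1136 - 1.94 = 2.1736 eV

Since eV_s = KE_max:
V_s = KE_max/e = 2.1736 V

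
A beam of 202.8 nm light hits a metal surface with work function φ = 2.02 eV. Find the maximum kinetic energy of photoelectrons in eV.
4.0936 eV

Using Einstein's photoelectric equation: KE_max = hf - φ = hc/λ - φ

First, calculate the photon energy:
E_photon = hc/λ = (6.626×10⁻³⁴ J·s)(3×10⁸ m/s) / (202.8×10⁻⁹ m)
E_photon = 6.1136 eV

Then, the maximum kinetic energy:
KE_max = E_photon - φ = 6.1136 eV - 2.02 eV = 4.0936 eV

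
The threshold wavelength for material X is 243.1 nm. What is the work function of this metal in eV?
5.10 eV

At the threshold wavelength, photon energy equals work function:
φ = hc/λ₀

Calculating:
φ = (6.626×10⁻³⁴ J·s)(3×10⁸ m/s) / (243.1×10⁻⁹ m)
φ = 5.10 eV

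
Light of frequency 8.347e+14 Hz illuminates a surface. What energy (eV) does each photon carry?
3.4520 eV

Using E = hf:

E = hf = (6.626×10⁻³⁴ J·s)(8.347e+14 Hz)
E = 3.4520 eV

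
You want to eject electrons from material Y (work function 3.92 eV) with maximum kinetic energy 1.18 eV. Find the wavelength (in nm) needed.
243.11 nm

From Einstein's equation: KE_max = hc/λ - φ

Rearranging for λ:
hc/λ = KE_max + φ
λ = hc/(KE_max + φ)

Required photon energy:
E_photon = KE_max + φ = 1.18 + 3.92 = 5.10 eV

Required wavelength:
λ = hc/E_photon = (6.626×10⁻³⁴)(3×10⁸) / (5.10 × 1.602×10⁻¹⁹)
λ = 243.11 nm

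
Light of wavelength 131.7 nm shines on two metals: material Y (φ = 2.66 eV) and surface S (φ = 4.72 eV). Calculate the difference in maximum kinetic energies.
2.0600 eV

Using KE_max = hc/λ - φ for each metal:

Photon energy: E = hc/λ = 9.4141 eV

For material Y (φ₁ = 2.66 eV):
KE₁ = E - φ₁ = 9.4141 - 2.66 = 6.7541 eV

For surface S (φ₂ = 4.72 eV):
KE₂ = E - φ₂ = 9.4141 - 4.72 = 4.6941 eV

Difference:
ΔKE = KE₁ - KE₂ = 6.7541 - 4.6941 = 2.0600 eV

Note: The difference equals the difference in work functions: 4.72 - 2.66 = 2.06 eV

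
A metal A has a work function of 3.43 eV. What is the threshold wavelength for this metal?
361.47 nm

The threshold wavelength is when the photon energy equals the work function:
hc/λ₀ = φ

Solving for λ₀:
λ₀ = hc/φ = (6.626×10⁻³⁴ J·s)(3×10⁸ m/s) / (3.43 eV × 1.602×10⁻¹⁹ J/eV)
λ₀ = 361.47 nm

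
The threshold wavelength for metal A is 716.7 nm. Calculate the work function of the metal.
1.73 eV

At the threshold wavelength, photon energy equals work function:
φ = hc/λ₀

Calculating:
φ = (6.626×10⁻³⁴ J·s)(3×10⁸ m/s) / (716.7×10⁻⁹ m)
φ = 1.73 eV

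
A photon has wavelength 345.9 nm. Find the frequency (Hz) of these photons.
8.6670e+14 Hz

Using the wave equation: c = fλ

Solving for frequency:
f = c/λ = (3×10⁸ m/s) / (345.9×10⁻⁹ m)
f = 8.6670e+14 Hz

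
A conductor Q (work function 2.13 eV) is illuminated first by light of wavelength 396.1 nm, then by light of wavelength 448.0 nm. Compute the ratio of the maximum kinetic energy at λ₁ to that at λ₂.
1.5688

Using Einstein's equation: KE_max = hc/λ - φ

For λ₁ = 396.1 nm:
E₁ = hc/λ₁ = 3.1301 eV
KE₁ = E₁ - φ = 3.1301 - 2.13 = 1.0001 eV

For λ₂ = 448.0 nm:
E₂ = hc/λ₂ = 2.7675 eV
KE₂ = E₂ - φ = 2.7675 - 2.13 = 0.6375 eV

Ratio: KE₁/KE₂ = 1.0001/0.6375 = 1.5688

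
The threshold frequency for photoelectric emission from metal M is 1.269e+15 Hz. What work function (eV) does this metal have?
5.25 eV

At the threshold frequency, photon energy equals work function:
φ = hf₀

Calculating:
φ = (6.626×10⁻³⁴ J·s)(1.269e+15 Hz)
φ = 5.25 eV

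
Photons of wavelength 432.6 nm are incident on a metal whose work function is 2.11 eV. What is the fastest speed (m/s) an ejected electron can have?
5.1570e+05 m/s

First, find the maximum kinetic energy:
E_photon = hc/λ = 2.8660 eV
KE_max = E_photon - φ = 2.8660 - 2.11 = 0.7560 eV

Convert to Joules: KE_max = 0.7560 × 1.602×10⁻¹⁹ J = 1.2113e-19 J

Then use KE = ½mv² to find velocity:
v = √(2·KE/m) = √(2 × 1.2113e-19 J / 9.109e-31 kg)
v = 5.1570e+05 m/s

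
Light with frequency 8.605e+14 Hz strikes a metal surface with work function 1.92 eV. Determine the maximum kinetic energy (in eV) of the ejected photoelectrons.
1.6387 eV

Using Einstein's photoelectric equation: KE_max = hf - φ

First, calculate the photon energy:
E_photon = hf = (6.626×10⁻³⁴ J·s)(8.605e+14 Hz)
E_photon = 3.5587 eV

Then, the maximum kinetic energy:
KE_max = E_photon - φ = 3.5587 eV - 1.92 eV = 1.6387 eV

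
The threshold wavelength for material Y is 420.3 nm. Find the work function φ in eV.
2.95 eV

At the threshold wavelength, photon energy equals work function:
φ = hc/λ₀

Calculating:
φ = (6.626×10⁻³⁴ J·s)(3×10⁸ m/s) / (420.3×10⁻⁹ m)
φ = 2.95 eV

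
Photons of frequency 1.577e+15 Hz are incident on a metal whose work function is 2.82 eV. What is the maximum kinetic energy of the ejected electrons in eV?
3.7019 eV

Using Einstein's photoelectric equation: KE_max = hf - φ

First, calculate the photon energy:
E_photon = hf = (6.626×10⁻³⁴ J·s)(1.577e+15 Hz)
E_photon = 6.5219 eV

Then, the maximum kinetic energy:
KE_max = E_photon - φ = 6.5219 eV - 2.82 eV = 3.7019 eV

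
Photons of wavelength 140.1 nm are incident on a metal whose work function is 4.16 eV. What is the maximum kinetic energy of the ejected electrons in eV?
4.6897 eV

Using Einstein's photoelectric equation: KE_max = hf - φ = hc/λ - φ

First, calculate the photon energy:
E_photon = hc/λ = (6.626×10⁻³⁴ J·s)(3×10⁸ m/s) / (140.1×10⁻⁹ m)
E_photon = 8.8497 eV

Then, the maximum kinetic energy:
KE_max = E_photon - φ = 8.8497 eV - 4.16 eV = 4.6897 eV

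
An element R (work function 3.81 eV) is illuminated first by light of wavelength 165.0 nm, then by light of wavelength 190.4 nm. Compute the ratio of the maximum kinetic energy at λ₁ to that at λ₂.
1.3710

Using Einstein's equation: KE_max = hc/λ - φ

For λ₁ = 165.0 nm:
E₁ = hc/λ₁ = 7.5142 eV
KE₁ = E₁ - φ = 7.5142 - 3.81 = 3.7042 eV

For λ₂ = 190.4 nm:
E₂ = hc/λ₂ = 6.5118 eV
KE₂ = E₂ - φ = 6.5118 - 3.81 = 2.7018 eV

Ratio: KE₁/KE₂ = 3.7042/2.7018 = 1.3710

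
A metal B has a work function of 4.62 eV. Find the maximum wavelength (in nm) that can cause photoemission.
268.36 nm

The threshold wavelength is when the photon energy equals the work function:
hc/λ₀ = φ

Solving for λ₀:
λ₀ = hc/φ = (6.626×10⁻³⁴ J·s)(3×10⁸ m/s) / (4.62 eV × 1.602×10⁻¹⁹ J/eV)
λ₀ = 268.36 nm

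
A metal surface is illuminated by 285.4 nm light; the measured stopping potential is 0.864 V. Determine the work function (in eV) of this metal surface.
3.48 eV

The stopping potential gives the maximum kinetic energy: KE_max = eV_s = 0.864 eV

From Einstein's photoelectric equation: KE_max = hc/λ - φ
Rearranging: φ = hc/λ - KE_max

Calculate photon energy:
E_photon = hc/λ = (6.626×10⁻³⁴ J·s)(3×10⁸ m/s) / (285.4×10⁻⁹ m) = 4.3442 eV

Therefore:
φ = 4.3442 - 0.864 = 3.48 eV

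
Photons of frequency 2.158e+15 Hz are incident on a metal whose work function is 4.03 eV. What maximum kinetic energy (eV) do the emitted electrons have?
4.8948 eV

Using Einstein's photoelectric equation: KE_max = hf - φ

First, calculate the photon energy:
E_photon = hf = (6.626×10⁻³⁴ J·s)(2.158e+15 Hz)
E_photon = 8.9248 eV

Then, the maximum kinetic energy:
KE_max = E_photon - φ = 8.9248 eV - 4.03 eV = 4.8948 eV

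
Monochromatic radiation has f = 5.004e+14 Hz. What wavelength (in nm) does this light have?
599.11 nm

Using the wave equation: c = fλ

Solving for wavelength:
λ = c/f = (3×10⁸ m/s) / (5.004e+14 Hz)
λ = 599.11 nm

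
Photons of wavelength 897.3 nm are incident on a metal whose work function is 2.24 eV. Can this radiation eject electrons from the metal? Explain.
No

For photoemission, the photon energy must exceed the work function.

Photon energy: E = hc/λ = 1.3817 eV
Work function: φ = 2.24 eV

Since E_photon (1.3817 eV) < φ (2.24 eV), photoemission will NOT occur.
The threshold wavelength is λ₀ = hc/φ = 553.5 nm.
Since 897.3 nm > 553.5 nm, the photons lack sufficient energy.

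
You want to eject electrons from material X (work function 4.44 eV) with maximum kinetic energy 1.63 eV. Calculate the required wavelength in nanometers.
204.26 nm

From Einstein's equation: KE_max = hc/λ - φ

Rearranging for λ:
hc/λ = KE_max + φ
λ = hc/(KE_max + φ)

Required photon energy:
E_photon = KE_max + φ = 1.63 + 4.44 = 6.07 eV

Required wavelength:
λ = hc/E_photon = (6.626×10⁻³⁴)(3×10⁸) / (6.07 × 1.602×10⁻¹⁹)
λ = 204.26 nm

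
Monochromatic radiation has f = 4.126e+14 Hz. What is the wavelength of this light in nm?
726.59 nm

Using the wave equation: c = fλ

Solving for wavelength:
λ = c/f = (3×10⁸ m/s) / (4.126e+14 Hz)
λ = 726.59 nm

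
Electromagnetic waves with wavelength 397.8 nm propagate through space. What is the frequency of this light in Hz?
7.5363e+14 Hz

Using the wave equation: c = fλ

Solving for frequency:
f = c/λ = (3×10⁸ m/s) / (397.8×10⁻⁹ m)
f = 7.5363e+14 Hz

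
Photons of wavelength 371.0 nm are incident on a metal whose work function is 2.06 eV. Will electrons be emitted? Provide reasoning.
Yes

For photoemission, the photon energy must exceed the work function.

Photon energy: E = hc/λ = 3.3419 eV
Work function: φ = 2.06 eV

Since E_photon (3.3419 eV) > φ (2.06 eV), photoemission WILL occur.
The threshold wavelength is λ₀ = hc/φ = 601.9 nm.
Since 371.0 nm < 601.9 nm, the light has sufficient energy.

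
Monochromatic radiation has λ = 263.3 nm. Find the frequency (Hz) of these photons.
1.1386e+15 Hz

Using the wave equation: c = fλ

Solving for frequency:
f = c/λ = (3×10⁸ m/s) / (263.3×10⁻⁹ m)
f = 1.1386e+15 Hz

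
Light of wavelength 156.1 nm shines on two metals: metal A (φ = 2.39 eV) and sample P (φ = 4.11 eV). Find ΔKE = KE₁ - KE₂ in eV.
1.7200 eV

Using KE_max = hc/λ - φ for each metal:

Photon energy: E = hc/λ = 7.9426 eV

For metal A (φ₁ = 2.39 eV):
KE₁ = E - φ₁ = 7.9426 - 2.39 = 5.5526 eV

For sample P (φ₂ = 4.11 eV):
KE₂ = E - φ₂ = 7.9426 - 4.11 = 3.8326 eV

Difference:
ΔKE = KE₁ - KE₂ = 5.5526 - 3.8326 = 1.7200 eV

Note: The difference equals the difference in work functions: 4.11 - 2.39 = 1.72 eV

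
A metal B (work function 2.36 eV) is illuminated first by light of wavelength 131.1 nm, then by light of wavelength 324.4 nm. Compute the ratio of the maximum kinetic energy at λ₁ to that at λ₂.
4.8546

Using Einstein's equation: KE_max = hc/λ - φ

For λ₁ = 131.1 nm:
E₁ = hc/λ₁ = 9.4572 eV
KE₁ = E₁ - φ = 9.4572 - 2.36 = 7.0972 eV

For λ₂ = 324.4 nm:
E₂ = hc/λ₂ = 3.8220 eV
KE₂ = E₂ - φ = 3.8220 - 2.36 = 1.4620 eV

Ratio: KE₁/KE₂ = 7.0972/1.4620 = 4.8546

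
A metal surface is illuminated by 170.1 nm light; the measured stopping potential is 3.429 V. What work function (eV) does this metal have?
3.86 eV

The stopping potential gives the maximum kinetic energy: KE_max = eV_s = 3.429 eV

From Einstein's photoelectric equation: KE_max = hc/λ - φ
Rearranging: φ = hc/λ - KE_max

Calculate photon energy:
E_photon = hc/λ = (6.626×10⁻³⁴ J·s)(3×10⁸ m/s) / (170.1×10⁻⁹ m) = 7.2889 eV

Therefore:
φ = 7.2889 - 3.429 = 3.86 eV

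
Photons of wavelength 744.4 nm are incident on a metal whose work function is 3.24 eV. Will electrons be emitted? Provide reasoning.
No

For photoemission, the photon energy must exceed the work function.

Photon energy: E = hc/λ = 1.6656 eV
Work function: φ = 3.24 eV

Since E_photon (1.6656 eV) < φ (3.24 eV), photoemission will NOT occur.
The threshold wavelength is λ₀ = hc/φ = 382.7 nm.
Since 744.4 nm > 382.7 nm, the photons lack sufficient energy.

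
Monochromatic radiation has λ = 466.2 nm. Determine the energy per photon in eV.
2.6595 eV

Using E = hf = hc/λ:

E = hc/λ = (6.626×10⁻³⁴ J·s)(3×10⁸ m/s) / (466.2×10⁻⁹ m)
E = 2.6595 eV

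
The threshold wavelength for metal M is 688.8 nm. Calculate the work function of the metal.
1.80 eV

At the threshold wavelength, photon energy equals work function:
φ = hc/λ₀

Calculating:
φ = (6.626×10⁻³⁴ J·s)(3×10⁸ m/s) / (688.8×10⁻⁹ m)
φ = 1.80 eV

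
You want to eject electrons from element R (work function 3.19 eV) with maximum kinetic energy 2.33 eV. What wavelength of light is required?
224.61 nm

From Einstein's equation: KE_max = hc/λ - φ

Rearranging for λ:
hc/λ = KE_max + φ
λ = hc/(KE_max + φ)

Required photon energy:
E_photon = KE_max + φ = 2.33 + 3.19 = 5.52 eV

Required wavelength:
λ = hc/E_photon = (6.626×10⁻³⁴)(3×10⁸) / (5.52 × 1.602×10⁻¹⁹)
λ = 224.61 nm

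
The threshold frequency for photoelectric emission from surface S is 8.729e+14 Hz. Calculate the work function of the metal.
3.61 eV

At the threshold frequency, photon energy equals work function:
φ = hf₀

Calculating:
φ = (6.626×10⁻³⁴ J·s)(8.729e+14 Hz)
φ = 3.61 eV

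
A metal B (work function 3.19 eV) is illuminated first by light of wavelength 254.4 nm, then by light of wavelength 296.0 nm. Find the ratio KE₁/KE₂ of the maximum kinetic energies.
1.6859

Using Einstein's equation: KE_max = hc/λ - φ

For λ₁ = 254.4 nm:
E₁ = hc/λ₁ = 4.8736 eV
KE₁ = E₁ - φ = 4.8736 - 3.19 = 1.6836 eV

For λ₂ = 296.0 nm:
E₂ = hc/λ₂ = 4.1887 eV
KE₂ = E₂ - φ = 4.1887 - 3.19 = 0.9987 eV

Ratio: KE₁/KE₂ = 1.6836/0.9987 = 1.6859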